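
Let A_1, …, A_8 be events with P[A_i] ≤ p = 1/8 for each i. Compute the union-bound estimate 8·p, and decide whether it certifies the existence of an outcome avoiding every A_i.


Union bound: P[∪_{i=1}^{8} A_i] ≤ Σ_i P[A_i] ≤ 8·p = 8·(1/8) = 1.
Numerically: 1 ≈ 1.00000.
Is 1 < 1? NO.
Since the bound 1 is ≥ 1, the union bound is uninformative here; it does NOT by itself certify existence.

8·p = 1 ≈ 1.00000; existence NOT certified by the union bound.


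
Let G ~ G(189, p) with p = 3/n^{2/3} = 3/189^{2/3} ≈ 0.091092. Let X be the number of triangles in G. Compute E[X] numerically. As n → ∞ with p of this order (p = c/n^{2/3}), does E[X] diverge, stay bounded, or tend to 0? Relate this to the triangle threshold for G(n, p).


Number of potential triangles: C(189, 3) = 1107414.
Each occurs with probability p³ ≈ (0.091092)³ ≈ 7.55857899e-04.
By linearity: E[X] = C(189, 3)·p³ ≈ 1107414 · 7.55857899e-04 ≈ 837.047619.
Since α = 2/3 < 1, p = c/n^{2/3} ≫ 1/n is above the triangle threshold p ~ 1/n. Asymptotically E[X] ~ (c³/6)·n^{3(1−α)} = (3³/6)·n^{1} → ∞; triangles are abundant w.h.p.

E[X] ≈ 837.047619; in regime p = Θ(1/n^{2/3}) E[X] diverges (above the triangle threshold p ~ 1/n).


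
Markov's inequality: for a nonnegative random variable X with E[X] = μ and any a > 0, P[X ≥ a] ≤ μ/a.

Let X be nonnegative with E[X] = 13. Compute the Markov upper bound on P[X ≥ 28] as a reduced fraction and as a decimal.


μ = E[X] = 13, a = 28.
Markov: P[X ≥ 28] ≤ μ/a = (13)/28 = 13/28.
Numerically: ≈ 0.464.
(Since a = 28 > μ = 13.000, the bound 13/28 is < 1 and informative.)

P[X ≥ 28] ≤ 13/28 ≈ 0.464.


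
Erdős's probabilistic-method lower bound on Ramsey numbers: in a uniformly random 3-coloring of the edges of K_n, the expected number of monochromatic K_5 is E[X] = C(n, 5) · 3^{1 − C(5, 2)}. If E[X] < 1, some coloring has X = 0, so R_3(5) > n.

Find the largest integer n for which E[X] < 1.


We need C(n, 5) · 3^{1 − 10} < 1, i.e. C(n, 5) < 3^{10 − 1} = 19683.
Check values of n near the boundary:
  n = 19: C(19, 5) = 11628; 11628 < 19683? YES
  n = 20: C(20, 5) = 15504; 15504 < 19683? YES
  n = 21: C(21, 5) = 20349; 20349 < 19683? NO
  n = 22: C(22, 5) = 26334; 26334 < 19683? NO
  n = 23: C(23, 5) = 33649; 33649 < 19683? NO
The largest n with C(n, 5) < 19683 is n = 20 (where E[X] = 5168/6561 ≈ 0.7877). Hence R_3(5) > 20, i.e. R_3(5) ≥ 21.

Largest n = 20; hence R_3(5) > 20.


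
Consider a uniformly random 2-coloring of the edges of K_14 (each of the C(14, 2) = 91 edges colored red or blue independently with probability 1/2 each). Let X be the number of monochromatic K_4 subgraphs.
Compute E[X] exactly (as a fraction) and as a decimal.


Let X = Σ_S X_S over the C(14, 4) = 1001 subsets S of size 4, where X_S = 1 if the K_4 on S is monochromatic.
For a fixed S, the K_4 on S has C(4, 2) = 6 edges. P[all 6 edges red] = (1/2)^6, and likewise for blue, so P[monochromatic] = 2·(1/2)^6 = 2^{1 − 6} = 1/32.
By linearity: E[X] = C(14, 4) · 2^{1 − 6} = 1001 · 1/32 = 1001/32.
Numerically: E[X] ≈ 31.281250.

E[X] = C(14,4)·2^(1−C(4,2)) = 1001/32 ≈ 31.281250.


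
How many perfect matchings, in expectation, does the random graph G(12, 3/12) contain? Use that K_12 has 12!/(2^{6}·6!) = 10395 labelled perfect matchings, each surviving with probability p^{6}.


K_12 has 12!/(2^{6}·6!) = 10395 labelled perfect matchings.
For each such perfect matching H, let X_H = 1 if all 6 edges of H are present in G. Then P[X_H = 1] = p^{6} = (1/4)^{6} = 1/4096.
By linearity: E[X] = Σ_H E[X_H] = 10395 · p^{6} = 10395 · 1/4096 = 10395/4096.
Numerically: E[X] ≈ 2.538.

E[X] = 10395 · (1/4)^{6} = 10395/4096 ≈ 2.538.


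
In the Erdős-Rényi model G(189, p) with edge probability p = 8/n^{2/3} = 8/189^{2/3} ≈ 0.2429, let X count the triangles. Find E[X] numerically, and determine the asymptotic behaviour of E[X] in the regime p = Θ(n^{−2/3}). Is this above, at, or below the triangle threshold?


Number of potential triangles: C(189, 3) = 1107414.
Each occurs with probability p³ ≈ (0.2429)³ ≈ 1.433331e-02.
By linearity: E[X] = C(189, 3)·p³ ≈ 1107414 · 1.433331e-02 ≈ 15872.9030.
Since α = 2/3 < 1, p = c/n^{2/3} ≫ 1/n is above the triangle threshold p ~ 1/n. Asymptotically E[X] ~ (c³/6)·n^{3(1−α)} = (8³/6)·n^{1} → ∞; triangles are abundant w.h.p.

E[X] ≈ 15872.9030; in regime p = Θ(1/n^{2/3}) E[X] diverges (above the triangle threshold p ~ 1/n).


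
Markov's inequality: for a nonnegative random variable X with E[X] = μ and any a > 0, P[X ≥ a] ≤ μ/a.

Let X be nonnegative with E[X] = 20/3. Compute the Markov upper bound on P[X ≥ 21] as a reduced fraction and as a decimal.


μ = E[X] = 20/3, a = 21.
Markov: P[X ≥ 21] ≤ μ/a = (20/3)/21 = 20/63.
Numerically: ≈ 0.317460.
(Since a = 21 > μ = 6.666667, the bound 20/63 is < 1 and informative.)

P[X ≥ 21] ≤ 20/63 ≈ 0.317460.


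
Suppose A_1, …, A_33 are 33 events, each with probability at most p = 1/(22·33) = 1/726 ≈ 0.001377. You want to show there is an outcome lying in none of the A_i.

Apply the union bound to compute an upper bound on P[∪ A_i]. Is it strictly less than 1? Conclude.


Union bound: P[∪_{i=1}^{33} A_i] ≤ Σ_i P[A_i] ≤ 33·p = 33·(1/726) = 1/22.
Numerically: 1/22 ≈ 0.045455.
Is 1/22 < 1? YES.
Since P[∪ A_i] ≤ 1/22 < 1, the complement has P[∩ A_i^c] ≥ 1 − 1/22 = 21/22 > 0, so some outcome avoids every A_i.

33·p = 1/22 ≈ 0.045455; existence CERTIFIED by the union bound.


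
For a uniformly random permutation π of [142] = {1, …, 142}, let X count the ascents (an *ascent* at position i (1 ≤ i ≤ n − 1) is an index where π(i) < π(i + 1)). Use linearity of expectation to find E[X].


Write X = Σ X_I over i = 1, …, 141, with X_I the indicator of one ascent.
There are 141 indicators.
For each fixed i, the pair (π(i), π(i+1)) is a uniformly random ordered pair of distinct values from {1, …, 142}; by symmetry P[π(i) < π(i+1)] = 1/2.
By linearity: E[X] = 141 · (1/2) = (142 − 1) · (1/2) = 141/2 ≈ 70.500.

E[X] = 141/2 = 70.500.


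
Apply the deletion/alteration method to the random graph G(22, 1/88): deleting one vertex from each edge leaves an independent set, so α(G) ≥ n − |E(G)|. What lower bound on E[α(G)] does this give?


E[|E(G)|] = C(22, 2)·p = 231 · (1/88) = 21/8.
E[α(G)] ≥ n − E[|E(G)|] = 22 − 21/8 = 155/8.
Numerically: ≈ 19.3750.
(This is only a lower bound; the true E[α(G)] may be larger.)

E[α(G)] ≥ 155/8 ≈ 19.3750.


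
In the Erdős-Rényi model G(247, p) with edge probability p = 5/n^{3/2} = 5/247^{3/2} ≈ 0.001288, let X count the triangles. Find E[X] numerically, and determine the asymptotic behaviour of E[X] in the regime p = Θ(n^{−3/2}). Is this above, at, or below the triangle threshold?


Number of potential triangles: C(247, 3) = 2481115.
Each occurs with probability p³ ≈ (0.001288)³ ≈ 2.1368485e-09.
By linearity: E[X] = C(247, 3)·p³ ≈ 2481115 · 2.1368485e-09 ≈ 0.00530.
Since α = 3/2 > 1, p = c/n^{3/2} = o(1/n) is below the triangle threshold p ~ 1/n. Asymptotically E[X] ~ (c³/6)·n^{3(1−α)} = (5³/6)·n^{-1.5} → 0, so by Markov's inequality G has no triangles w.h.p.

E[X] ≈ 0.00530; in regime p = Θ(1/n^{3/2}) E[X] tends to 0 (below the triangle threshold p ~ 1/n).


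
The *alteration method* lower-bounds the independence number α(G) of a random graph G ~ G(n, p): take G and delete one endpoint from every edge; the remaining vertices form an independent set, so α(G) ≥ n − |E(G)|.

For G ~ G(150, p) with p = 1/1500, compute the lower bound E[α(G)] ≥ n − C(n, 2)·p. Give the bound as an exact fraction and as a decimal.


E[|E(G)|] = C(150, 2)·p = 11175 · (1/1500) = 149/20.
E[α(G)] ≥ n − E[|E(G)|] = 150 − 149/20 = 2851/20.
Numerically: ≈ 142.550000.
(This is only a lower bound; the true E[α(G)] may be larger.)

E[α(G)] ≥ 2851/20 ≈ 142.550000.


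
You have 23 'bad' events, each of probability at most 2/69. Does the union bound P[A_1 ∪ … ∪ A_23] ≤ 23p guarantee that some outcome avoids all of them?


Union bound: P[∪_{i=1}^{23} A_i] ≤ Σ_i P[A_i] ≤ 23·p = 23·(2/69) = 2/3.
Numerically: 2/3 ≈ 0.667.
Is 2/3 < 1? YES.
Since P[∪ A_i] ≤ 2/3 < 1, the complement has P[∩ A_i^c] ≥ 1 − 2/3 = 1/3 > 0, so some outcome avoids every A_i.

23·p = 2/3 ≈ 0.667; existence CERTIFIED by the union bound.


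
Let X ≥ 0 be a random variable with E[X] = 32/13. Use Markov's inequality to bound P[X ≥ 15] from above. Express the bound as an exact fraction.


μ = E[X] = 32/13, a = 15.
Markov: P[X ≥ 15] ≤ μ/a = (32/13)/15 = 32/195.
Numerically: ≈ 0.164103.
(Since a = 15 > μ = 2.461538, the bound 32/195 is < 1 and informative.)

P[X ≥ 15] ≤ 32/195 ≈ 0.164103.


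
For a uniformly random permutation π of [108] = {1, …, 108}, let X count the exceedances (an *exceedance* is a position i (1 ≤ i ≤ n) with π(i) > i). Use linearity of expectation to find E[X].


Write X = Σ_{i=1}^{108} X_i, where X_i = 1_{π(i) > i}.
For each fixed i, π(i) is uniform over {1, …, 108} (marginal of a uniform permutation), so P[π(i) > i] = (n − i)/n. Summing: Σ_{i=1}^{108} (n − i)/n = (0 + 1 + … + 107)/108 = 108(108 − 1)/(2·108) = (108 − 1)/2.
Hence E[X] = Σ_{i=1}^{108} (108 − i)/108 = 107/2 ≈ 53.500000.

E[X] = 107/2 = 53.500000.


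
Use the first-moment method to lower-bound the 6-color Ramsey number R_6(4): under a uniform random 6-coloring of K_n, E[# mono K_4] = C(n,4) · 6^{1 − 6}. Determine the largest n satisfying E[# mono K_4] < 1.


We need C(n, 4) · 6^{1 − 6} < 1, i.e. C(n, 4) < 6^{6 − 1} = 7776.
Check values of n near the boundary:
  n = 17: C(17, 4) = 2380; 2380 < 7776? YES
  n = 18: C(18, 4) = 3060; 3060 < 7776? YES
  n = 19: C(19, 4) = 3876; 3876 < 7776? YES
  n = 20: C(20, 4) = 4845; 4845 < 7776? YES
  n = 21: C(21, 4) = 5985; 5985 < 7776? YES
  n = 22: C(22, 4) = 7315; 7315 < 7776? YES
  n = 23: C(23, 4) = 8855; 8855 < 7776? NO
  n = 24: C(24, 4) = 10626; 10626 < 7776? NO
  n = 25: C(25, 4) = 12650; 12650 < 7776? NO
The largest n with C(n, 4) < 7776 is n = 22 (where E[X] = 7315/7776 ≈ 0.9407). Hence R_6(4) > 22, i.e. R_6(4) ≥ 23.

Largest n = 22; hence R_6(4) > 22.


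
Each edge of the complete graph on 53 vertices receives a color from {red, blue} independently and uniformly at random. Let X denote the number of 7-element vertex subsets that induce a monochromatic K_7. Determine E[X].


Let X = Σ_S X_S over the C(53, 7) = 154143080 subsets S of size 7, where X_S = 1 if the K_7 on S is monochromatic.
For a fixed S, the K_7 on S has C(7, 2) = 21 edges. P[all 21 edges red] = (1/2)^21, and likewise for blue, so P[monochromatic] = 2·(1/2)^21 = 2^{1 − 21} = 1/1048576.
By linearity of expectation: E[X] = C(53, 7) · 2^{1 − 21} = 154143080 · 1/1048576 = 19267885/131072.
Numerically: E[X] ≈ 147.002296.

E[X] = C(53,7)·2^(1−C(7,2)) = 19267885/131072 ≈ 147.002296.


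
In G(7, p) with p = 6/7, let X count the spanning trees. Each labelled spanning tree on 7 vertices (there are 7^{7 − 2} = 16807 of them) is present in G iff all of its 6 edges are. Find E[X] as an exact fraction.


K_7 has 7^{7 − 2} = 16807 labelled spanning trees.
For each such spanning tree H, let X_H = 1 if all 6 edges of H are present in G. Then P[X_H = 1] = p^{6} = (6/7)^{6} = 46656/117649.
By linearity of expectation: E[X] = Σ_H E[X_H] = 16807 · p^{6} = 16807 · 46656/117649 = 46656/7.
Numerically: E[X] ≈ 6.67e+03.

E[X] = 16807 · (6/7)^{6} = 46656/7 ≈ 6.67e+03.


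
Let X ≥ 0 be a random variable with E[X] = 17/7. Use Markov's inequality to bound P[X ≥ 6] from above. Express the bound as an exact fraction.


μ = E[X] = 17/7, a = 6.
Markov: P[X ≥ 6] ≤ μ/a = (17/7)/6 = 17/42.
Numerically: ≈ 0.405.
(Since a = 6 > μ = 2.429, the bound 17/42 is < 1 and informative.)

P[X ≥ 6] ≤ 17/42 ≈ 0.405.


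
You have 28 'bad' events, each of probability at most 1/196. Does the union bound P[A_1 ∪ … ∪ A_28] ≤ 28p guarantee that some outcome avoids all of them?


Union bound: P[∪_{i=1}^{28} A_i] ≤ Σ_i P[A_i] ≤ 28·p = 28·(1/196) = 1/7.
Numerically: 1/7 ≈ 0.1428571.
Is 1/7 < 1? YES.
Since P[∪ A_i] ≤ 1/7 < 1, the complement has P[∩ A_i^c] ≥ 1 − 1/7 = 6/7 > 0, so some outcome avoids every A_i.

28·p = 1/7 ≈ 0.1428571; existence CERTIFIED by the union bound.


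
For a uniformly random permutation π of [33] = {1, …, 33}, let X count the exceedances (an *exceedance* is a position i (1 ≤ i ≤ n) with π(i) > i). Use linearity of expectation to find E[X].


Write X = Σ_{i=1}^{33} X_i, where X_i = 1_{π(i) > i}.
For each fixed i, π(i) is uniform over {1, …, 33} (marginal of a uniform permutation), so P[π(i) > i] = (n − i)/n. Summing: Σ_{i=1}^{33} (n − i)/n = (0 + 1 + … + 32)/33 = 33(33 − 1)/(2·33) = (33 − 1)/2.
Hence E[X] = Σ_{i=1}^{33} (33 − i)/33 = 16 ≈ 16.000000.

E[X] = 16 = 16.000000.


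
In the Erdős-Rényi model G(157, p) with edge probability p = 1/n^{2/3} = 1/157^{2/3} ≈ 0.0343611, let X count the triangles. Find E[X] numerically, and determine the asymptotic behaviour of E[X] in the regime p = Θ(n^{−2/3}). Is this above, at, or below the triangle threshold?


Number of potential triangles: C(157, 3) = 632710.
Each occurs with probability p³ ≈ (0.0343611)³ ≈ 4.05695971e-05.
By linearity: E[X] = C(157, 3)·p³ ≈ 632710 · 4.05695971e-05 ≈ 25.668790.
Since α = 2/3 < 1, p = c/n^{2/3} ≫ 1/n is above the triangle threshold p ~ 1/n. Asymptotically E[X] ~ (c³/6)·n^{3(1−α)} = (1³/6)·n^{1} → ∞; triangles are abundant w.h.p.

E[X] ≈ 25.668790; in regime p = Θ(1/n^{2/3}) E[X] diverges (above the triangle threshold p ~ 1/n).


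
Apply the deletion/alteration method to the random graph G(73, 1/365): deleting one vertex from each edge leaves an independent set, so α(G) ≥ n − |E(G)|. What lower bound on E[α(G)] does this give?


E[|E(G)|] = C(73, 2)·p = 2628 · (1/365) = 36/5.
E[α(G)] ≥ n − E[|E(G)|] = 73 − 36/5 = 329/5.
Numerically: ≈ 65.800.
(This is only a lower bound; the true E[α(G)] may be larger.)

E[α(G)] ≥ 329/5 ≈ 65.800.


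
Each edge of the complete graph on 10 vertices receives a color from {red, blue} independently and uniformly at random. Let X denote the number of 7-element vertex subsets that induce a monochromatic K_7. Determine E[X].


Let X = Σ_S X_S over the C(10, 7) = 120 subsets S of size 7, where X_S = 1 if the K_7 on S is monochromatic.
For a fixed S, the K_7 on S has C(7, 2) = 21 edges. P[all 21 edges red] = (1/2)^21, and likewise for blue, so P[monochromatic] = 2·(1/2)^21 = 2^{1 − 21} = 1/1048576.
Summing: E[X] = C(10, 7) · 2^{1 − 21} = 120 · 1/1048576 = 15/131072.
Numerically: E[X] ≈ 0.0001.

E[X] = C(10,7)·2^(1−C(7,2)) = 15/131072 ≈ 0.0001.


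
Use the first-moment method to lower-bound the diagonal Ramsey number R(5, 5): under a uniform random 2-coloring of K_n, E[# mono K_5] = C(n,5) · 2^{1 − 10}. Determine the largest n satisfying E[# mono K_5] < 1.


We need C(n, 5) · 2^{1 − 10} < 1, i.e. C(n, 5) < 2^{10 − 1} = 512.
Check values of n near the boundary:
  n = 7: C(7, 5) = 21; 21 < 512? YES
  n = 8: C(8, 5) = 56; 56 < 512? YES
  n = 9: C(9, 5) = 126; 126 < 512? YES
  n = 10: C(10, 5) = 252; 252 < 512? YES
  n = 11: C(11, 5) = 462; 462 < 512? YES
  n = 12: C(12, 5) = 792; 792 < 512? NO
  n = 13: C(13, 5) = 1287; 1287 < 512? NO
  n = 14: C(14, 5) = 2002; 2002 < 512? NO
The largest n with C(n, 5) < 512 is n = 11 (where E[X] = 231/256 ≈ 0.902). Hence R(5, 5) > 11, i.e. R(5, 5) ≥ 12.

Largest n = 11; hence R(5, 5) > 11.


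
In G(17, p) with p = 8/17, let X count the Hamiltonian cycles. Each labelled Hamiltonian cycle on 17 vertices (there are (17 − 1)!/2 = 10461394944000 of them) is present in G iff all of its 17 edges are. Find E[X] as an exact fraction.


K_17 has (17 − 1)!/2 = 10461394944000 labelled Hamiltonian cycles.
For each such Hamiltonian cycle H, let X_H = 1 if all 17 edges of H are present in G. Then P[X_H = 1] = p^{17} = (8/17)^{17} = 2251799813685248/827240261886336764177.
By linearity: E[X] = Σ_H E[X_H] = 10461394944000 · p^{17} = 10461394944000 · 2251799813685248/827240261886336764177 = 23556967185786995434586112000/827240261886336764177.
Numerically: E[X] ≈ 2.848e+07.

E[X] = 10461394944000 · (8/17)^{17} = 23556967185786995434586112000/827240261886336764177 ≈ 2.848e+07.


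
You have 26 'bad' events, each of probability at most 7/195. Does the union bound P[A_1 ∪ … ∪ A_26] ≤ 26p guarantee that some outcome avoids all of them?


Union bound: P[∪_{i=1}^{26} A_i] ≤ Σ_i P[A_i] ≤ 26·p = 26·(7/195) = 14/15.
Numerically: 14/15 ≈ 0.933.
Is 14/15 < 1? YES.
Since P[∪ A_i] ≤ 14/15 < 1, the complement has P[∩ A_i^c] ≥ 1 − 14/15 = 1/15 > 0, so some outcome avoids every A_i.

26·p = 14/15 ≈ 0.933; existence CERTIFIED by the union bound.


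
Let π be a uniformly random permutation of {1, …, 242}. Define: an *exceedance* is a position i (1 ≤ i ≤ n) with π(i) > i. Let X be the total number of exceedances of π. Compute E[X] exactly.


Write X = Σ_{i=1}^{242} X_i, where X_i = 1_{π(i) > i}.
For each fixed i, π(i) is uniform over {1, …, 242} (marginal of a uniform permutation), so P[π(i) > i] = (n − i)/n. Summing: Σ_{i=1}^{242} (n − i)/n = (0 + 1 + … + 241)/242 = 242(242 − 1)/(2·242) = (242 − 1)/2.
Hence E[X] = Σ_{i=1}^{242} (242 − i)/242 = 241/2 ≈ 120.500.

E[X] = 241/2 = 120.500.


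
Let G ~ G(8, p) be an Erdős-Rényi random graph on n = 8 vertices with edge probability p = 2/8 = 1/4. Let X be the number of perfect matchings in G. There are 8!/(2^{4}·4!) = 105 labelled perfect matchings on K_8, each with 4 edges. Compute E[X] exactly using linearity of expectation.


K_8 has 8!/(2^{4}·4!) = 105 labelled perfect matchings.
For each such perfect matching H, let X_H = 1 if all 4 edges of H are present in G. Then P[X_H = 1] = p^{4} = (1/4)^{4} = 1/256.
By linearity of expectation: E[X] = Σ_H E[X_H] = 105 · p^{4} = 105 · 1/256 = 105/256.
Numerically: E[X] ≈ 0.41016.

E[X] = 105 · (1/4)^{4} = 105/256 ≈ 0.41016.


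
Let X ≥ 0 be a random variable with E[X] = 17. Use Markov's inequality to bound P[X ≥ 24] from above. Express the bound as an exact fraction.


μ = E[X] = 17, a = 24.
Markov: P[X ≥ 24] ≤ μ/a = (17)/24 = 17/24.
Numerically: ≈ 0.708.
(Since a = 24 > μ = 17.000, the bound 17/24 is < 1 and informative.)

P[X ≥ 24] ≤ 17/24 ≈ 0.708.


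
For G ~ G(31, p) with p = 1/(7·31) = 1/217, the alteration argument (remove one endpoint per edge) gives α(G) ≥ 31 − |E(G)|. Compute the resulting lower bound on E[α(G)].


E[|E(G)|] = C(31, 2)·p = 465 · (1/217) = 15/7.
E[α(G)] ≥ n − E[|E(G)|] = 31 − 15/7 = 202/7.
Numerically: ≈ 28.8571.
(This is only a lower bound; the true E[α(G)] may be larger.)

E[α(G)] ≥ 202/7 ≈ 28.8571.


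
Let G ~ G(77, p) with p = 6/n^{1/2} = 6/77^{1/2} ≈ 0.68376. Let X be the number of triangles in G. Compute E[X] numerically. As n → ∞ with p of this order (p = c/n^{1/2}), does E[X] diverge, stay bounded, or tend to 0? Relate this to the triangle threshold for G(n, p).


Number of potential triangles: C(77, 3) = 73150.
Each occurs with probability p³ ≈ (0.68376)³ ≈ 3.1968162e-01.
By linearity: E[X] = C(77, 3)·p³ ≈ 73150 · 3.1968162e-01 ≈ 23384.71029.
Since α = 1/2 < 1, p = c/n^{1/2} ≫ 1/n is above the triangle threshold p ~ 1/n. Asymptotically E[X] ~ (c³/6)·n^{3(1−α)} = (6³/6)·n^{1.5} → ∞; triangles are abundant w.h.p.

E[X] ≈ 23384.71029; in regime p = Θ(1/n^{1/2}) E[X] diverges (above the triangle threshold p ~ 1/n).


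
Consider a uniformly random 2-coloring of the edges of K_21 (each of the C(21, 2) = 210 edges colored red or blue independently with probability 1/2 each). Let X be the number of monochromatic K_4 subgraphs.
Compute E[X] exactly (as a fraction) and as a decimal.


Let X = Σ_S X_S over the C(21, 4) = 5985 subsets S of size 4, where X_S = 1 if the K_4 on S is monochromatic.
For a fixed S, the K_4 on S has C(4, 2) = 6 edges. P[all 6 edges red] = (1/2)^6, and likewise for blue, so P[monochromatic] = 2·(1/2)^6 = 2^{1 − 6} = 1/32.
By linearity of expectation: E[X] = C(21, 4) · 2^{1 − 6} = 5985 · 1/32 = 5985/32.
Numerically: E[X] ≈ 187.031.

E[X] = C(21,4)·2^(1−C(4,2)) = 5985/32 ≈ 187.031.


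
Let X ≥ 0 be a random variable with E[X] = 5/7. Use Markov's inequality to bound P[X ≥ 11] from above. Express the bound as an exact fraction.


μ = E[X] = 5/7, a = 11.
Markov: P[X ≥ 11] ≤ μ/a = (5/7)/11 = 5/77.
Numerically: ≈ 0.065.
(Since a = 11 > μ = 0.714, the bound 5/77 is < 1 and informative.)

P[X ≥ 11] ≤ 5/77 ≈ 0.065.


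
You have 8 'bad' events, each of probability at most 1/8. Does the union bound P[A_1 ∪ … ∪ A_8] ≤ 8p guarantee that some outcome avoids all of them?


Union bound: P[∪_{i=1}^{8} A_i] ≤ Σ_i P[A_i] ≤ 8·p = 8·(1/8) = 1.
Numerically: 1 ≈ 1.0000.
Is 1 < 1? NO.
Since the bound 1 is ≥ 1, the union bound is uninformative here; it does NOT by itself certify existence.

8·p = 1 ≈ 1.0000; existence NOT certified by the union bound.


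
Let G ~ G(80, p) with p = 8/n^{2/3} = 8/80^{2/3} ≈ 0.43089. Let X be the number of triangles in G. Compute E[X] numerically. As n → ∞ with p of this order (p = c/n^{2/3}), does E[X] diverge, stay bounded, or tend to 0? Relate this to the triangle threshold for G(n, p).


Number of potential triangles: C(80, 3) = 82160.
Each occurs with probability p³ ≈ (0.43089)³ ≈ 8.0000000e-02.
By linearity: E[X] = C(80, 3)·p³ ≈ 82160 · 8.0000000e-02 ≈ 6572.80000.
Since α = 2/3 < 1, p = c/n^{2/3} ≫ 1/n is above the triangle threshold p ~ 1/n. Asymptotically E[X] ~ (c³/6)·n^{3(1−α)} = (8³/6)·n^{1} → ∞; triangles are abundant w.h.p.

E[X] ≈ 6572.80000; in regime p = Θ(1/n^{2/3}) E[X] diverges (above the triangle threshold p ~ 1/n).


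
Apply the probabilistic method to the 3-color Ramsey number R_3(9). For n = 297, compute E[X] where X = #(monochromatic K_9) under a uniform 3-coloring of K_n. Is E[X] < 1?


E[X] = C(297, 9) · 3^{1 − 36} = 43842345008337645 · 3^{−35} = 43842345008337645/50031545098999707.
As a reduced fraction: E[X] = 14614115002779215/16677181699666569 ≈ 0.876294.
Is E[X] < 1? YES.
Since E[X] < 1, there exists a 3-coloring of K_{297} with no monochromatic K_9; hence R_3(9) > 297.

E[X] = 14614115002779215/16677181699666569 ≈ 0.876294; E[X] < 1, so R_3(9) > 297.


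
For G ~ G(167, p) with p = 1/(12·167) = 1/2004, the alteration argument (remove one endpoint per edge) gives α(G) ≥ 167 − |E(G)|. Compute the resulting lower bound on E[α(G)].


E[|E(G)|] = C(167, 2)·p = 13861 · (1/2004) = 83/12.
E[α(G)] ≥ n − E[|E(G)|] = 167 − 83/12 = 1921/12.
Numerically: ≈ 160.0833.
(This is only a lower bound; the true E[α(G)] may be larger.)

E[α(G)] ≥ 1921/12 ≈ 160.0833.


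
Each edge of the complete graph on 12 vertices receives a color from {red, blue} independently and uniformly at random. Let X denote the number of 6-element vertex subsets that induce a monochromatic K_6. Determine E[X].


Let X = Σ_S X_S over the C(12, 6) = 924 subsets S of size 6, where X_S = 1 if the K_6 on S is monochromatic.
For a fixed S, the K_6 on S has C(6, 2) = 15 edges. P[all 15 edges red] = (1/2)^15, and likewise for blue, so P[monochromatic] = 2·(1/2)^15 = 2^{1 − 15} = 1/16384.
By linearity of expectation: E[X] = C(12, 6) · 2^{1 − 15} = 924 · 1/16384 = 231/4096.
Numerically: E[X] ≈ 0.056396.

E[X] = C(12,6)·2^(1−C(6,2)) = 231/4096 ≈ 0.056396.


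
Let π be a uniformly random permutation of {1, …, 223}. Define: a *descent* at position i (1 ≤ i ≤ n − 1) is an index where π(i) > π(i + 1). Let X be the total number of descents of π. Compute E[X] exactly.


Write X = Σ X_I over i = 1, …, 222, with X_I the indicator of one descent.
There are 222 indicators.
For each fixed i, the pair (π(i), π(i+1)) is a uniformly random ordered pair of distinct values from {1, …, 223}; by symmetry P[π(i) > π(i+1)] = 1/2.
By linearity: E[X] = 222 · (1/2) = (223 − 1) · (1/2) = 111 ≈ 111.0000.

E[X] = 111 = 111.0000.


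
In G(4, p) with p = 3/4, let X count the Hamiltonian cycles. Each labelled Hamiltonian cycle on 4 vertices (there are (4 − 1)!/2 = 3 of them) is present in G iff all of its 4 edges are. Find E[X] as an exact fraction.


K_4 has (4 − 1)!/2 = 3 labelled Hamiltonian cycles.
For each such Hamiltonian cycle H, let X_H = 1 if all 4 edges of H are present in G. Then P[X_H = 1] = p^{4} = (3/4)^{4} = 81/256.
By linearity: E[X] = Σ_H E[X_H] = 3 · p^{4} = 3 · 81/256 = 243/256.
Numerically: E[X] ≈ 0.949.

E[X] = 3 · (3/4)^{4} = 243/256 ≈ 0.949.


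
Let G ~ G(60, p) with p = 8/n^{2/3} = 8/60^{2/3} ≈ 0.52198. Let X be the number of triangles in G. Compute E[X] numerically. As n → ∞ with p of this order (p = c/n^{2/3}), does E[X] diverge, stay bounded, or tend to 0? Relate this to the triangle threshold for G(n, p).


Number of potential triangles: C(60, 3) = 34220.
Each occurs with probability p³ ≈ (0.52198)³ ≈ 1.4222222e-01.
By linearity: E[X] = C(60, 3)·p³ ≈ 34220 · 1.4222222e-01 ≈ 4866.84444.
Since α = 2/3 < 1, p = c/n^{2/3} ≫ 1/n is above the triangle threshold p ~ 1/n. Asymptotically E[X] ~ (c³/6)·n^{3(1−α)} = (8³/6)·n^{1} → ∞; triangles are abundant w.h.p.

E[X] ≈ 4866.84444; in regime p = Θ(1/n^{2/3}) E[X] diverges (above the triangle threshold p ~ 1/n).


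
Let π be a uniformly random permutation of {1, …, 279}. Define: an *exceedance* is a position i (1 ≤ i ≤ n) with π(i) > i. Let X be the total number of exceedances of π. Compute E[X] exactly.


Write X = Σ_{i=1}^{279} X_i, where X_i = 1_{π(i) > i}.
For each fixed i, π(i) is uniform over {1, …, 279} (marginal of a uniform permutation), so P[π(i) > i] = (n − i)/n. Summing: Σ_{i=1}^{279} (n − i)/n = (0 + 1 + … + 278)/279 = 279(279 − 1)/(2·279) = (279 − 1)/2.
Hence E[X] = Σ_{i=1}^{279} (279 − i)/279 = 139 ≈ 139.000.

E[X] = 139 = 139.000.


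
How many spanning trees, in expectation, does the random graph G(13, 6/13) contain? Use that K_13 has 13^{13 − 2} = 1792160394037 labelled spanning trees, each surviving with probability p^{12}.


K_13 has 13^{13 − 2} = 1792160394037 labelled spanning trees.
For each such spanning tree H, let X_H = 1 if all 12 edges of H are present in G. Then P[X_H = 1] = p^{12} = (6/13)^{12} = 2176782336/23298085122481.
By linearity of expectation: E[X] = Σ_H E[X_H] = 1792160394037 · p^{12} = 1792160394037 · 2176782336/23298085122481 = 2176782336/13.
Numerically: E[X] ≈ 1.6744e+08.

E[X] = 1792160394037 · (6/13)^{12} = 2176782336/13 ≈ 1.6744e+08.


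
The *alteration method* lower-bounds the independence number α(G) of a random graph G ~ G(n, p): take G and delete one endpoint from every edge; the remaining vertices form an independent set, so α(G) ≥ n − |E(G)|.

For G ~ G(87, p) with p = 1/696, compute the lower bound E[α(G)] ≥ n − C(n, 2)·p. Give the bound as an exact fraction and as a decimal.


E[|E(G)|] = C(87, 2)·p = 3741 · (1/696) = 43/8.
E[α(G)] ≥ n − E[|E(G)|] = 87 − 43/8 = 653/8.
Numerically: ≈ 81.625.
(This is only a lower bound; the true E[α(G)] may be larger.)

E[α(G)] ≥ 653/8 ≈ 81.625.


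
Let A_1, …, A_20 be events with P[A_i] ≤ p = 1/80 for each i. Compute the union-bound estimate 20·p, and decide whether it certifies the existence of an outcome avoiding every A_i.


Union bound: P[∪_{i=1}^{20} A_i] ≤ Σ_i P[A_i] ≤ 20·p = 20·(1/80) = 1/4.
Numerically: 1/4 ≈ 0.2500000.
Is 1/4 < 1? YES.
Since P[∪ A_i] ≤ 1/4 < 1, the complement has P[∩ A_i^c] ≥ 1 − 1/4 = 3/4 > 0, so some outcome avoids every A_i.

20·p = 1/4 ≈ 0.2500000; existence CERTIFIED by the union bound.


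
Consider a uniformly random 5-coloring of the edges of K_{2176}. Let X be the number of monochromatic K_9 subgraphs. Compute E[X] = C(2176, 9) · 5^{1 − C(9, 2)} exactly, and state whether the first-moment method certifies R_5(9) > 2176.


E[X] = C(2176, 9) · 5^{1 − 36} = 2964644298134342657641600 · 5^{−35} = 2964644298134342657641600/2910383045673370361328125.
As a reduced fraction: E[X] = 118585771925373706305664/116415321826934814453125 ≈ 1.0186.
Is E[X] < 1? NO.
Since E[X] ≥ 1, the first-moment bound is inconclusive at n = 2176; it does NOT by itself certify R_5(9) > 2176.

E[X] = 118585771925373706305664/116415321826934814453125 ≈ 1.0186; E[X] ≥ 1; first-moment method inconclusive here.


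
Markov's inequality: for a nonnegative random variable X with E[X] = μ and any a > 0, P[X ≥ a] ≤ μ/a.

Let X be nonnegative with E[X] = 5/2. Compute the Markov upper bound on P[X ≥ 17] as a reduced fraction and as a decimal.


μ = E[X] = 5/2, a = 17.
Markov: P[X ≥ 17] ≤ μ/a = (5/2)/17 = 5/34.
Numerically: ≈ 0.147059.
(Since a = 17 > μ = 2.500000, the bound 5/34 is < 1 and informative.)

P[X ≥ 17] ≤ 5/34 ≈ 0.147059.


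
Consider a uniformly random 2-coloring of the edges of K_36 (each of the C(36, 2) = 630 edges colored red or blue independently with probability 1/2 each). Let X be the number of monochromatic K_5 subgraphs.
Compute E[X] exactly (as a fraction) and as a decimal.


Let X = Σ_S X_S over the C(36, 5) = 376992 subsets S of size 5, where X_S = 1 if the K_5 on S is monochromatic.
For a fixed S, the K_5 on S has C(5, 2) = 10 edges. P[all 10 edges red] = (1/2)^10, and likewise for blue, so P[monochromatic] = 2·(1/2)^10 = 2^{1 − 10} = 1/512.
By linearity: E[X] = C(36, 5) · 2^{1 − 10} = 376992 · 1/512 = 11781/16.
Numerically: E[X] ≈ 736.312500.

E[X] = C(36,5)·2^(1−C(5,2)) = 11781/16 ≈ 736.312500.


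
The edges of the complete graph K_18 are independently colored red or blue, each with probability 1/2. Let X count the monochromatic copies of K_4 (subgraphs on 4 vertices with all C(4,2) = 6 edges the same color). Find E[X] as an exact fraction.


Let X = Σ_S X_S over the C(18, 4) = 3060 subsets S of size 4, where X_S = 1 if the K_4 on S is monochromatic.
For a fixed S, the K_4 on S has C(4, 2) = 6 edges. P[all 6 edges red] = (1/2)^6, and likewise for blue, so P[monochromatic] = 2·(1/2)^6 = 2^{1 − 6} = 1/32.
By linearity: E[X] = C(18, 4) · 2^{1 − 6} = 3060 · 1/32 = 765/8.
Numerically: E[X] ≈ 95.625000.

E[X] = C(18,4)·2^(1−C(4,2)) = 765/8 ≈ 95.625000.


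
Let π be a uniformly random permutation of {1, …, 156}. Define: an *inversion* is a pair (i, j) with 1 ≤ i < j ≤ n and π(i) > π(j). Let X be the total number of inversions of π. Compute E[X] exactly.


Write X = Σ X_I over the C(156, 2) = 12090 pairs i < j, with X_I the indicator of one inversion.
There are 12090 indicators.
For each fixed pair i < j, the values π(i) and π(j) are two distinct elements of {1, …, 156} in uniformly random order; by symmetry P[π(i) > π(j)] = 1/2.
By linearity: E[X] = 12090 · (1/2) = C(156, 2) · (1/2) = 12090/2 = 6045 ≈ 6045.000000.

E[X] = 6045 = 6045.000000.


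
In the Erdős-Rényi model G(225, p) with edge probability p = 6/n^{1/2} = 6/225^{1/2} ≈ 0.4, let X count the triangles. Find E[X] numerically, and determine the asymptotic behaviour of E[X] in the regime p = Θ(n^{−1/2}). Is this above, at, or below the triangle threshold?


Number of potential triangles: C(225, 3) = 1873200.
Each occurs with probability p³ ≈ (0.4)³ ≈ 6.40000000e-02.
By linearity: E[X] = C(225, 3)·p³ ≈ 1873200 · 6.40000000e-02 ≈ 119884.800000.
Since α = 1/2 < 1, p = c/n^{1/2} ≫ 1/n is above the triangle threshold p ~ 1/n. Asymptotically E[X] ~ (c³/6)·n^{3(1−α)} = (6³/6)·n^{1.5} → ∞; triangles are abundant w.h.p.

E[X] ≈ 119884.800000; in regime p = Θ(1/n^{1/2}) E[X] diverges (above the triangle threshold p ~ 1/n).


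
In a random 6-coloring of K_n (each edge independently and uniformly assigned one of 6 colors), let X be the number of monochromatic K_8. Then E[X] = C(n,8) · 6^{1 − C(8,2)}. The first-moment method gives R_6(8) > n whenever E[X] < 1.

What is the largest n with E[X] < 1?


We need C(n, 8) · 6^{1 − 28} < 1, i.e. C(n, 8) < 6^{28 − 1} = 1023490369077469249536.
Check values of n near the boundary:
  n = 1592: C(1592, 8) = 1005480414540892933435; 1005480414540892933435 < 1023490369077469249536? YES
  n = 1593: C(1593, 8) = 1010555394551193970323; 1010555394551193970323 < 1023490369077469249536? YES
  n = 1594: C(1594, 8) = 1015652773590544255167; 1015652773590544255167 < 1023490369077469249536? YES
  n = 1595: C(1595, 8) = 1020772636343363633895; 1020772636343363633895 < 1023490369077469249536? YES
  n = 1596: C(1596, 8) = 1025915067760710553965; 1025915067760710553965 < 1023490369077469249536? NO
  n = 1597: C(1597, 8) = 1031080153060953275445; 1031080153060953275445 < 1023490369077469249536? NO
The largest n with C(n, 8) < 1023490369077469249536 is n = 1595 (where E[X] = 113419181815929292655/113721152119718805504 ≈ 0.9973446). Hence R_6(8) > 1595, i.e. R_6(8) ≥ 1596.

Largest n = 1595; hence R_6(8) > 1595.


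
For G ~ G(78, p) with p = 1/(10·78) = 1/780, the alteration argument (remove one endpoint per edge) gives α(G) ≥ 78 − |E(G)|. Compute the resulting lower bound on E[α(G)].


E[|E(G)|] = C(78, 2)·p = 3003 · (1/780) = 77/20.
E[α(G)] ≥ n − E[|E(G)|] = 78 − 77/20 = 1483/20.
Numerically: ≈ 74.150.
(This is only a lower bound; the true E[α(G)] may be larger.)

E[α(G)] ≥ 1483/20 ≈ 74.150.


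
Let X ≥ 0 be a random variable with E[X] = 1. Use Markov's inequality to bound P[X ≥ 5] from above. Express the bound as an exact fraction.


μ = E[X] = 1, a = 5.
Markov: P[X ≥ 5] ≤ μ/a = (1)/5 = 1/5.
Numerically: ≈ 0.20000.
(Since a = 5 > μ = 1.00000, the bound 1/5 is < 1 and informative.)

P[X ≥ 5] ≤ 1/5 ≈ 0.20000.


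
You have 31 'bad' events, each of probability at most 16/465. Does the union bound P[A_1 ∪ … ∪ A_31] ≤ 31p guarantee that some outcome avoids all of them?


Union bound: P[∪_{i=1}^{31} A_i] ≤ Σ_i P[A_i] ≤ 31·p = 31·(16/465) = 16/15.
Numerically: 16/15 ≈ 1.066667.
Is 16/15 < 1? NO.
Since the bound 16/15 is ≥ 1, the union bound is uninformative here; it does NOT by itself certify existence.

31·p = 16/15 ≈ 1.066667; existence NOT certified by the union bound.


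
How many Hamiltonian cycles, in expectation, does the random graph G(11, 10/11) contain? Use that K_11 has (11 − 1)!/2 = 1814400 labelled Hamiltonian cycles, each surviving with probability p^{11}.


K_11 has (11 − 1)!/2 = 1814400 labelled Hamiltonian cycles.
For each such Hamiltonian cycle H, let X_H = 1 if all 11 edges of H are present in G. Then P[X_H = 1] = p^{11} = (10/11)^{11} = 100000000000/285311670611.
Summing the indicators: E[X] = Σ_H E[X_H] = 1814400 · p^{11} = 1814400 · 100000000000/285311670611 = 181440000000000000/285311670611.
Numerically: E[X] ≈ 6.359e+05.

E[X] = 1814400 · (10/11)^{11} = 181440000000000000/285311670611 ≈ 6.359e+05.


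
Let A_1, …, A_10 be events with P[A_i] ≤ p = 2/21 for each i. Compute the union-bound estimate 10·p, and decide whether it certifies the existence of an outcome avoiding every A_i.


Union bound: P[∪_{i=1}^{10} A_i] ≤ Σ_i P[A_i] ≤ 10·p = 10·(2/21) = 20/21.
Numerically: 20/21 ≈ 0.9523810.
Is 20/21 < 1? YES.
Since P[∪ A_i] ≤ 20/21 < 1, the complement has P[∩ A_i^c] ≥ 1 − 20/21 = 1/21 > 0, so some outcome avoids every A_i.

10·p = 20/21 ≈ 0.9523810; existence CERTIFIED by the union bound.


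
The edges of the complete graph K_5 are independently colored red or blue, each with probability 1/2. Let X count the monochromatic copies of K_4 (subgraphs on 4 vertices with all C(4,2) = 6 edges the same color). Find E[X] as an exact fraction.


Let X = Σ_S X_S over the C(5, 4) = 5 subsets S of size 4, where X_S = 1 if the K_4 on S is monochromatic.
For a fixed S, the K_4 on S has C(4, 2) = 6 edges. P[all 6 edges red] = (1/2)^6, and likewise for blue, so P[monochromatic] = 2·(1/2)^6 = 2^{1 − 6} = 1/32.
Summing: E[X] = C(5, 4) · 2^{1 − 6} = 5 · 1/32 = 5/32.
Numerically: E[X] ≈ 0.15625.

E[X] = C(5,4)·2^(1−C(4,2)) = 5/32 ≈ 0.15625.


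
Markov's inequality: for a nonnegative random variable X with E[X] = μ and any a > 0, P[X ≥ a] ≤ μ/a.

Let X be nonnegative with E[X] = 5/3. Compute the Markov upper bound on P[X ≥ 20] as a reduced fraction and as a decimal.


μ = E[X] = 5/3, a = 20.
Markov: P[X ≥ 20] ≤ μ/a = (5/3)/20 = 1/12.
Numerically: ≈ 0.0833.
(Since a = 20 > μ = 1.6667, the bound 1/12 is < 1 and informative.)

P[X ≥ 20] ≤ 1/12 ≈ 0.0833.


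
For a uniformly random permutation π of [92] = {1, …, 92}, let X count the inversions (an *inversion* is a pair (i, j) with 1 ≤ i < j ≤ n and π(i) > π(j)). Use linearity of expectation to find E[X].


Write X = Σ X_I over the C(92, 2) = 4186 pairs i < j, with X_I the indicator of one inversion.
There are 4186 indicators.
For each fixed pair i < j, the values π(i) and π(j) are two distinct elements of {1, …, 92} in uniformly random order; by symmetry P[π(i) > π(j)] = 1/2.
By linearity: E[X] = 4186 · (1/2) = C(92, 2) · (1/2) = 4186/2 = 2093 ≈ 2093.000.

E[X] = 2093 = 2093.000.


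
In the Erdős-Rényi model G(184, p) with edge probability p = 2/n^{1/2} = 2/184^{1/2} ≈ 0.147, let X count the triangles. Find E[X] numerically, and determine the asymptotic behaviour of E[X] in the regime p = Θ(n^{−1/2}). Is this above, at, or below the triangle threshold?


Number of potential triangles: C(184, 3) = 1021384.
Each occurs with probability p³ ≈ (0.147)³ ≈ 3.20526e-03.
By linearity: E[X] = C(184, 3)·p³ ≈ 1021384 · 3.20526e-03 ≈ 3273.801.
Since α = 1/2 < 1, p = c/n^{1/2} ≫ 1/n is above the triangle threshold p ~ 1/n. Asymptotically E[X] ~ (c³/6)·n^{3(1−α)} = (2³/6)·n^{1.5} → ∞; triangles are abundant w.h.p.

E[X] ≈ 3273.801; in regime p = Θ(1/n^{1/2}) E[X] diverges (above the triangle threshold p ~ 1/n).


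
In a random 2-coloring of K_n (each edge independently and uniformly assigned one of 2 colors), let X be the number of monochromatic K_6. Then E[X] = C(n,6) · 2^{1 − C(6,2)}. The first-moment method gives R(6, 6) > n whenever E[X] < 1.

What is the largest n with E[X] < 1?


We need C(n, 6) · 2^{1 − 15} < 1, i.e. C(n, 6) < 2^{15 − 1} = 16384.
Check values of n near the boundary:
  n = 12: C(12, 6) = 924; 924 < 16384? YES
  n = 13: C(13, 6) = 1716; 1716 < 16384? YES
  n = 14: C(14, 6) = 3003; 3003 < 16384? YES
  n = 15: C(15, 6) = 5005; 5005 < 16384? YES
  n = 16: C(16, 6) = 8008; 8008 < 16384? YES
  n = 17: C(17, 6) = 12376; 12376 < 16384? YES
  n = 18: C(18, 6) = 18564; 18564 < 16384? NO
  n = 19: C(19, 6) = 27132; 27132 < 16384? NO
  n = 20: C(20, 6) = 38760; 38760 < 16384? NO
The largest n with C(n, 6) < 16384 is n = 17 (where E[X] = 1547/2048 ≈ 0.7554). Hence R(6, 6) > 17, i.e. R(6, 6) ≥ 18.

Largest n = 17; hence R(6, 6) > 17.


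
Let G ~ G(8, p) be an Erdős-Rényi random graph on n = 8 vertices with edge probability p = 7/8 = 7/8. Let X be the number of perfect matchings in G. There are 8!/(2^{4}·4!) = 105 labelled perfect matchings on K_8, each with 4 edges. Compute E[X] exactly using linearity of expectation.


K_8 has 8!/(2^{4}·4!) = 105 labelled perfect matchings.
For each such perfect matching H, let X_H = 1 if all 4 edges of H are present in G. Then P[X_H = 1] = p^{4} = (7/8)^{4} = 2401/4096.
By linearity: E[X] = Σ_H E[X_H] = 105 · p^{4} = 105 · 2401/4096 = 252105/4096.
Numerically: E[X] ≈ 61.55.

E[X] = 105 · (7/8)^{4} = 252105/4096 ≈ 61.55.


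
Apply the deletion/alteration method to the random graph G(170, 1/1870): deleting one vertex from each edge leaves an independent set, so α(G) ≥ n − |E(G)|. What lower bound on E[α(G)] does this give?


E[|E(G)|] = C(170, 2)·p = 14365 · (1/1870) = 169/22.
E[α(G)] ≥ n − E[|E(G)|] = 170 − 169/22 = 3571/22.
Numerically: ≈ 162.318182.
(This is only a lower bound; the true E[α(G)] may be larger.)

E[α(G)] ≥ 3571/22 ≈ 162.318182.
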